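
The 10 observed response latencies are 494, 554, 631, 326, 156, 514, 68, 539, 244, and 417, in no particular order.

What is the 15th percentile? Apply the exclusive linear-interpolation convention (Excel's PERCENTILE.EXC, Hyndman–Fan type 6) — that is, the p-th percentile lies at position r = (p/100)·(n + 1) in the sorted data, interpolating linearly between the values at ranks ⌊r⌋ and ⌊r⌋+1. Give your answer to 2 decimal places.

Sorted: 68, 156, 244, 326, 417, 494, 514, 539, 554, 631.
n = 10.
r = (15/100)·(10 + 1) = 1.65.
Rank 1 is 68 and rank 2 is 156.
Interpolate: 68 + 0.65·(156 − 68) = 68 + 0.65·88 = 125.2.

125.20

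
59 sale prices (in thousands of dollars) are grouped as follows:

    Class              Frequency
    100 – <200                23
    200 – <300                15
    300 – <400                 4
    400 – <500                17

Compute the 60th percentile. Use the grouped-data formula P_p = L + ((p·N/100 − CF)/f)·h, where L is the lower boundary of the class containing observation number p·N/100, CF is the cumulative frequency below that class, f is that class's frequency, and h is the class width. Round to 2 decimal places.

282.67

N = 59; target position k = 60/100 · 59 = 35.4.
Cumulative frequencies: 23, 38, 42, 59.
Observation 35.4 falls in the class 200 – <300.
L = 200, CF = 23, f = 15, h = 100.
P60 = 200 + ((35.4 − 23)/15)·100 = 200 + 82.6667 = 282.667.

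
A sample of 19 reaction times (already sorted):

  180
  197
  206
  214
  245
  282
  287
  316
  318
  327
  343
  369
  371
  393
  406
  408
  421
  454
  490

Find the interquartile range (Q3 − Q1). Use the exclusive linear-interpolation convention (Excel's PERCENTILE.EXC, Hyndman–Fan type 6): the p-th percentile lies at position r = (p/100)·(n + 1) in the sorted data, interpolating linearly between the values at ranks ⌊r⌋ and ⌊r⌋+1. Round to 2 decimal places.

n = 19.
P25: r = 5 (integer) → 245.
P75: r = 15 (integer) → 406.
Difference: 406 − 245 = 161.

161.00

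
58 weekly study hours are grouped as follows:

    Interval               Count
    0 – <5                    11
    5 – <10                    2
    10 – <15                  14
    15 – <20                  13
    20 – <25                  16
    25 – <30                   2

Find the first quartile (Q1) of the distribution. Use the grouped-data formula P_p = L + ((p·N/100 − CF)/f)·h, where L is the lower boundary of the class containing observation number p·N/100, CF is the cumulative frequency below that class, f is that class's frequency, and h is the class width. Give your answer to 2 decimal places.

N = 58; target position k = 25/100 · 58 = 14.5.
Cumulative frequencies: 11, 13, 27, 40, 56, 58.
Observation 14.5 falls in the class 10 – <15.
L = 10, CF = 13, f = 14, h = 5.
P25 = 10 + ((14.5 − 13)/14)·5 = 10 + 0.535714 = 10.5357.

10.54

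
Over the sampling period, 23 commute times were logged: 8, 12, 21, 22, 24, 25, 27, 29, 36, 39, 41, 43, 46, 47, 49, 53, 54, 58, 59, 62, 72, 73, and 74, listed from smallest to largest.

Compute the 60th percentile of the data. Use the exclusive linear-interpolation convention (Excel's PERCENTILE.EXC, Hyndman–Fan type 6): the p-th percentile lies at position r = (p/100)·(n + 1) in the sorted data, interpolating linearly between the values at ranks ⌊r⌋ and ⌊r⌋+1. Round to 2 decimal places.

n = 23.
r = (60/100)·(23 + 1) = 14.4.
Rank 14 is 47 and rank 15 is 49.
Interpolate: 47 + 0.4·(49 − 47) = 47 + 0.4·2 = 47.8.

47.80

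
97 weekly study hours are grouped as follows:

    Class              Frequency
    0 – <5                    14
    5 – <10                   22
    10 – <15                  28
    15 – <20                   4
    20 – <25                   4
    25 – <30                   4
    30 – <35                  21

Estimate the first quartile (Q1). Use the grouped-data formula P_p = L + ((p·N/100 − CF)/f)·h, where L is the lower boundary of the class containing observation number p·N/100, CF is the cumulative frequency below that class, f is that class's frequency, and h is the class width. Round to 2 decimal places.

7.33

N = 97; target position k = 25/100 · 97 = 24.25.
Cumulative frequencies: 14, 36, 64, 68, 72, 76, 97.
Observation 24.25 falls in the class 5 – <10.
L = 5, CF = 14, f = 22, h = 5.
P25 = 5 + ((24.25 − 14)/22)·5 = 5 + 2.32955 = 7.32955.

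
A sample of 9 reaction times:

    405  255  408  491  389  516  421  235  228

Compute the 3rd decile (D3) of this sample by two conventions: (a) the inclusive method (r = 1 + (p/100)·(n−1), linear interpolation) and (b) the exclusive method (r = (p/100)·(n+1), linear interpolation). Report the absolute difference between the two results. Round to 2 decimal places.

53.60

Sorted: 228, 235, 255, 389, 405, 408, 421, 491, 516.
n = 9.
(a) r = 3.4; between ranks 3 (255) and 4 (389): 308.6.
(b) r = 3 → value at rank 3 = 255.
|308.6 − 255| = 53.6.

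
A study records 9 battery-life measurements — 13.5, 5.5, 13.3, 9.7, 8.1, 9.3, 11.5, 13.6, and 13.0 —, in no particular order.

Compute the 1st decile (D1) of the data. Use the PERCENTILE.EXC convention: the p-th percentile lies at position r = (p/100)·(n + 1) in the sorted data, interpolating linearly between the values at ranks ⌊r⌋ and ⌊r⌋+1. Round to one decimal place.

Sorted: 5.5, 8.1, 9.3, 9.7, 11.5, 13.0, 13.3, 13.5, 13.6.
n = 9.
r = (10/100)·(9 + 1) = 1.
r is an integer, so P10 is the value at rank 1: 5.5.

5.5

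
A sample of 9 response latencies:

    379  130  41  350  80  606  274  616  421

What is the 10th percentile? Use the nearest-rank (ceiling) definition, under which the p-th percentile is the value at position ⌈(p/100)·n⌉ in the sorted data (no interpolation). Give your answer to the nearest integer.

Sorted: 41, 80, 130, 274, 350, 379, 421, 606, 616.
n = 9.
Position = ⌈10/100 · 9⌉ = ⌈0.9⌉ = 1.
The value at rank 1 is 41.

41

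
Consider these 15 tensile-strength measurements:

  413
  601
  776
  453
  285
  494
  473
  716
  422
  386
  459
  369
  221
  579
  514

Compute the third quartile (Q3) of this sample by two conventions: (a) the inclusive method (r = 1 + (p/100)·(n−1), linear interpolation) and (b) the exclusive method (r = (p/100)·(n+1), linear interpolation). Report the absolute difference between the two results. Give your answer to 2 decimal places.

Sorted: 221, 285, 369, 386, 413, 422, 453, 459, 473, 494, 514, 579, 601, 716, 776.
n = 15.
(a) r = 11.5; between ranks 11 (514) and 12 (579): 546.5.
(b) r = 12 → value at rank 12 = 579.
|546.5 − 579| = 32.5.

32.50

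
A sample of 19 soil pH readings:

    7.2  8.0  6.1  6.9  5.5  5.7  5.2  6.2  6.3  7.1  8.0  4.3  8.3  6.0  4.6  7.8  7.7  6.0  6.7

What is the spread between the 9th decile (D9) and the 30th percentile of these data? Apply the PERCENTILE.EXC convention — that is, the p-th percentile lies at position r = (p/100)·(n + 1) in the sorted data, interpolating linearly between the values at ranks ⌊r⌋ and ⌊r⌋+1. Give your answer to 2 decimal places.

2.00

Sorted: 4.3, 4.6, 5.2, 5.5, 5.7, 6.0, 6.0, 6.1, 6.2, 6.3, 6.7, 6.9, 7.1, 7.2, 7.7, 7.8, 8.0, 8.0, 8.3.
n = 19.
P30: r = 6 (integer) → 6.
P90: r = 18 (integer) → 8.
Difference: 8 − 6 = 2.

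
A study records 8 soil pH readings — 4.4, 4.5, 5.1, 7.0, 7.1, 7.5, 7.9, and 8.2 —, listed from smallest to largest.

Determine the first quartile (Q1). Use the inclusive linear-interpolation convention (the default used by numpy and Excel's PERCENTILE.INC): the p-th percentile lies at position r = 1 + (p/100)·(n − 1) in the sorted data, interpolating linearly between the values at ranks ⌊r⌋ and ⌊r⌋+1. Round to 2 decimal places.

4.95

n = 8.
r = 1 + (25/100)·(8 − 1) = 1 + 1.75 = 2.75.
Rank 2 is 4.5 and rank 3 is 5.1.
Interpolate: 4.5 + 0.75·(5.1 − 4.5) = 4.5 + 0.75·0.6 = 4.95.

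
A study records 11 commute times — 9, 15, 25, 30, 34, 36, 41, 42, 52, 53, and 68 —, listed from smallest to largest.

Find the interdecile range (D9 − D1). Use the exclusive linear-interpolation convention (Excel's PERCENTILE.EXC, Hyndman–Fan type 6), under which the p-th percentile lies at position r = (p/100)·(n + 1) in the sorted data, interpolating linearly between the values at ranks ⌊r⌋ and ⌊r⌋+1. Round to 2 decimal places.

n = 11.
P10: r = 1.2; ranks 1–2 are 9, 15; interpolating gives 10.2.
P90: r = 10.8; ranks 10–11 are 53, 68; interpolating gives 65.
Difference: 65 − 10.2 = 54.8.

54.80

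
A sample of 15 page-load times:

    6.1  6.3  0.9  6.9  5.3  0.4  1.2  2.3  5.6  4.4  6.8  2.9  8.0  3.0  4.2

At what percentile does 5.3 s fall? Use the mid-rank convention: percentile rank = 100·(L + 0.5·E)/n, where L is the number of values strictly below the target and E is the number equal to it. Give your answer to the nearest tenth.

Sorted: 0.4, 0.9, 1.2, 2.3, 2.9, 3.0, 4.2, 4.4, 5.3, 5.6, 6.1, 6.3, 6.8, 6.9, 8.0.
Count below 5.3: L = 8; count equal: E = 1; n = 15.
Percentile rank = 100·(8 + 0.5·1)/15 = 100·8.5/15 = 56.67.

56.7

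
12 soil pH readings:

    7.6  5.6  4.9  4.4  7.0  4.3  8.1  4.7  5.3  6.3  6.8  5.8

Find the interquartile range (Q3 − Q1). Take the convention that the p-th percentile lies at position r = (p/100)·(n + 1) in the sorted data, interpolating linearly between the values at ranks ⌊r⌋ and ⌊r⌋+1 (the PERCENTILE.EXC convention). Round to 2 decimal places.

2.20

Sorted: 4.3, 4.4, 4.7, 4.9, 5.3, 5.6, 5.8, 6.3, 6.8, 7.0, 7.6, 8.1.
n = 12.
P25: r = 3.25; ranks 3–4 are 4.7, 4.9; interpolating gives 4.75.
P75: r = 9.75; ranks 9–10 are 6.8, 7.0; interpolating gives 6.95.
Difference: 6.95 − 4.75 = 2.2.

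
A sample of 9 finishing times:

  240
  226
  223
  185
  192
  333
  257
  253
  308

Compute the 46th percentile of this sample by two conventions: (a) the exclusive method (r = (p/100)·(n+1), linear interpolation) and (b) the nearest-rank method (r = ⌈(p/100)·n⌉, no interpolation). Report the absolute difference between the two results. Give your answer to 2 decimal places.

Sorted: 185, 192, 223, 226, 240, 253, 257, 308, 333.
n = 9.
(a) r = 4.6; between ranks 4 (226) and 5 (240): 234.4.
(b) the nearest-rank method: rank 5 → 240.
|234.4 − 240| = 5.6.

5.60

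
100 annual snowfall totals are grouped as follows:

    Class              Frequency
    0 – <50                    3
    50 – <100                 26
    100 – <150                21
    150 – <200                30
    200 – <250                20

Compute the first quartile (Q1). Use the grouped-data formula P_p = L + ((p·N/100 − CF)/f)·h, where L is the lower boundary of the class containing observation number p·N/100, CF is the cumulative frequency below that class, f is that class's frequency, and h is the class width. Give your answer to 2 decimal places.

92.31

N = 100; target position k = 25/100 · 100 = 25.
Cumulative frequencies: 3, 29, 50, 80, 100.
Observation 25 falls in the class 50 – <100.
L = 50, CF = 3, f = 26, h = 50.
P25 = 50 + ((25 − 3)/26)·50 = 50 + 42.3077 = 92.3077.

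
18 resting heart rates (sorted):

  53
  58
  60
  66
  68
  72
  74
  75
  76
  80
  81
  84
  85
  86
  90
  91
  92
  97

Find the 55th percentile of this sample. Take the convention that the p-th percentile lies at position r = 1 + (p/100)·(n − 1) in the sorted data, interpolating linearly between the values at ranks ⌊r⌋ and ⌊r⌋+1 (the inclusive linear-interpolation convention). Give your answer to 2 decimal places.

n = 18.
r = 1 + (55/100)·(18 − 1) = 1 + 9.35 = 10.35.
Rank 10 is 80 and rank 11 is 81.
Interpolate: 80 + 0.35·(81 − 80) = 80 + 0.35·1 = 80.35.

80.35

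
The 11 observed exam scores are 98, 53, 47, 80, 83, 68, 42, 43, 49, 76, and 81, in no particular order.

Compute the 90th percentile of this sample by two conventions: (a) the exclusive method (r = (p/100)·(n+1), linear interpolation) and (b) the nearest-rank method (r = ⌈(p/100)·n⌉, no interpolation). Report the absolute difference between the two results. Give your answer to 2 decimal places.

12.00

Sorted: 42, 43, 47, 49, 53, 68, 76, 80, 81, 83, 98.
n = 11.
(a) r = 10.8; between ranks 10 (83) and 11 (98): 95.
(b) the nearest-rank method: rank 10 → 83.
|95 − 83| = 12.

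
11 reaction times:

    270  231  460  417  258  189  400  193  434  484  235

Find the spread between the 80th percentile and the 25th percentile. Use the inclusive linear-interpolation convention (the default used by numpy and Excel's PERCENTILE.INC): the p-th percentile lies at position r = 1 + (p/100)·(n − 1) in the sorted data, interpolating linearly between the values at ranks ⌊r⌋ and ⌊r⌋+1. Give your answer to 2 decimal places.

201.00

Sorted: 189, 193, 231, 235, 258, 270, 400, 417, 434, 460, 484.
n = 11.
P25: r = 3.5; ranks 3–4 are 231, 235; interpolating gives 233.
P80: r = 9 (integer) → 434.
Difference: 434 − 233 = 201.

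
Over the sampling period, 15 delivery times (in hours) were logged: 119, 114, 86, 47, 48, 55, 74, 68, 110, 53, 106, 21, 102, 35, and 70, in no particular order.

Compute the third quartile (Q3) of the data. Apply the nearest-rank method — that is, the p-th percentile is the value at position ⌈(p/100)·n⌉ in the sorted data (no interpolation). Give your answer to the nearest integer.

106

Sorted: 21, 35, 47, 48, 53, 55, 68, 70, 74, 86, 102, 106, 110, 114, 119.
n = 15.
Position = ⌈75/100 · 15⌉ = ⌈11.25⌉ = 12.
The value at rank 12 is 106.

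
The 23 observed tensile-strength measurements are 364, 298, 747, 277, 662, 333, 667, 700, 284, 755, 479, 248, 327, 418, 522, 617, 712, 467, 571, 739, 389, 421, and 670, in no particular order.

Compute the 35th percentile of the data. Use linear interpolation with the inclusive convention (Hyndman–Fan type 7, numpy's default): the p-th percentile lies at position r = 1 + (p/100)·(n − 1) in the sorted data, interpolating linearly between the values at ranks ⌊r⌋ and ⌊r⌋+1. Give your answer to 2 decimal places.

Sorted: 248, 277, 284, 298, 327, 333, 364, 389, 418, 421, 467, 479, 522, 571, 617, 662, 667, 670, 700, 712, 739, 747, 755.
n = 23.
r = 1 + (35/100)·(23 − 1) = 1 + 7.7 = 8.7.
Rank 8 is 389 and rank 9 is 418.
Interpolate: 389 + 0.7·(418 − 389) = 389 + 0.7·29 = 409.3.

409.30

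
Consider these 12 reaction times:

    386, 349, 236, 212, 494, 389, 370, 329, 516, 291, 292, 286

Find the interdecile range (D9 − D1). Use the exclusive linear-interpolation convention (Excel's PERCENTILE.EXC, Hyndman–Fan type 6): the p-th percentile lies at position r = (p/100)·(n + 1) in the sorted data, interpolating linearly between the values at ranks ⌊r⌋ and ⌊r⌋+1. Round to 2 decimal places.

Sorted: 212, 236, 286, 291, 292, 329, 349, 370, 386, 389, 494, 516.
n = 12.
P10: r = 1.3; ranks 1–2 are 212, 236; interpolating gives 219.2.
P90: r = 11.7; ranks 11–12 are 494, 516; interpolating gives 509.4.
Difference: 509.4 − 219.2 = 290.2.

290.20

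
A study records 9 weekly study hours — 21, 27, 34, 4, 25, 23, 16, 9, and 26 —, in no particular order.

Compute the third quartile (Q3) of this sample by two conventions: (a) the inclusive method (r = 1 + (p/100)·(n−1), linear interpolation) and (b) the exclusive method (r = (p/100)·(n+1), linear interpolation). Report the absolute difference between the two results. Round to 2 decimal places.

0.50

Sorted: 4, 9, 16, 21, 23, 25, 26, 27, 34.
n = 9.
(a) r = 7 → value at rank 7 = 26.
(b) r = 7.5; between ranks 7 (26) and 8 (27): 26.5.
|26 − 26.5| = 0.5.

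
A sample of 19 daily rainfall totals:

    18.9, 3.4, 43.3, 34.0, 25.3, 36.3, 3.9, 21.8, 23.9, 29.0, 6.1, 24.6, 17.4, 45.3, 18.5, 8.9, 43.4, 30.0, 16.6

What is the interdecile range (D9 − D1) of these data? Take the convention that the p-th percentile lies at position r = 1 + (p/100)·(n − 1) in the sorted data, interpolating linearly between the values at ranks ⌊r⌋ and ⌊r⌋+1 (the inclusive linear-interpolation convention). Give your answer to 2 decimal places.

37.66

Sorted: 3.4, 3.9, 6.1, 8.9, 16.6, 17.4, 18.5, 18.9, 21.8, 23.9, 24.6, 25.3, 29.0, 30.0, 34.0, 36.3, 43.3, 43.4, 45.3.
n = 19.
P10: r = 2.8; ranks 2–3 are 3.9, 6.1; interpolating gives 5.66.
P90: r = 17.2; ranks 17–18 are 43.3, 43.4; interpolating gives 43.32.
Difference: 43.32 − 5.66 = 37.66.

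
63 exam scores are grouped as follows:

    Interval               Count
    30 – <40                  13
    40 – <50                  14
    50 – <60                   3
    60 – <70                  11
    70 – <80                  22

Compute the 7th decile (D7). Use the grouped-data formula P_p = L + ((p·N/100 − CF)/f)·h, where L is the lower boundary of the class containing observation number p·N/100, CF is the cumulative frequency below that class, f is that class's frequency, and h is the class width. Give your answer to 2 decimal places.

N = 63; target position k = 70/100 · 63 = 44.1.
Cumulative frequencies: 13, 27, 30, 41, 63.
Observation 44.1 falls in the class 70 – <80.
L = 70, CF = 41, f = 22, h = 10.
P70 = 70 + ((44.1 − 41)/22)·10 = 70 + 1.40909 = 71.4091.

71.41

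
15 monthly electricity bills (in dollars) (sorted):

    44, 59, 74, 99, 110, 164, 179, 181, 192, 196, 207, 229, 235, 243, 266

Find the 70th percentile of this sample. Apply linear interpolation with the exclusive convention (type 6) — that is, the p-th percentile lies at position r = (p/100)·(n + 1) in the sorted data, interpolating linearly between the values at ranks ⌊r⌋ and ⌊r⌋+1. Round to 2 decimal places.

211.40

n = 15.
r = (70/100)·(15 + 1) = 11.2.
Rank 11 is 207 and rank 12 is 229.
Interpolate: 207 + 0.2·(229 − 207) = 207 + 0.2·22 = 211.4.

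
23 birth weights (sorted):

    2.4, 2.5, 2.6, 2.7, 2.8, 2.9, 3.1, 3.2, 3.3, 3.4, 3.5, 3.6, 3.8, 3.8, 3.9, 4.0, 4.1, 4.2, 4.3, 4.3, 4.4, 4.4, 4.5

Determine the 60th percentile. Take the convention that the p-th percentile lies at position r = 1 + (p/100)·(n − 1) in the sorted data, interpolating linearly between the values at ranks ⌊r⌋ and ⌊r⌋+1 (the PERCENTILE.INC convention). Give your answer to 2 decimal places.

n = 23.
r = 1 + (60/100)·(23 − 1) = 1 + 13.2 = 14.2.
Rank 14 is 3.8 and rank 15 is 3.9.
Interpolate: 3.8 + 0.2·(3.9 − 3.8) = 3.8 + 0.2·0.1 = 3.82.

3.82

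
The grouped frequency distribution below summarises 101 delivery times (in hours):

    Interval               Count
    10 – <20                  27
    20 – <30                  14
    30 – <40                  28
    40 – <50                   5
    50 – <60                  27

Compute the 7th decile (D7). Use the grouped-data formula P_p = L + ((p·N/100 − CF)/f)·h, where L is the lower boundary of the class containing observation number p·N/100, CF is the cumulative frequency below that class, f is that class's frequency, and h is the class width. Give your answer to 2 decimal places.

N = 101; target position k = 70/100 · 101 = 70.7.
Cumulative frequencies: 27, 41, 69, 74, 101.
Observation 70.7 falls in the class 40 – <50.
L = 40, CF = 69, f = 5, h = 10.
P70 = 40 + ((70.7 − 69)/5)·10 = 40 + 3.4 = 43.4.

43.40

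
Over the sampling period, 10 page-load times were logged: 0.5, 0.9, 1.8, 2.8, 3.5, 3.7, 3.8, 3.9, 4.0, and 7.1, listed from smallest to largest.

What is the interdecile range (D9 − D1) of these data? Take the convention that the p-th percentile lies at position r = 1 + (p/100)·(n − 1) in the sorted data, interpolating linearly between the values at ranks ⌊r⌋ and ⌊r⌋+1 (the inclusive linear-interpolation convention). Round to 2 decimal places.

3.45

n = 10.
P10: r = 1.9; ranks 1–2 are 0.5, 0.9; interpolating gives 0.86.
P90: r = 9.1; ranks 9–10 are 4.0, 7.1; interpolating gives 4.31.
Difference: 4.31 − 0.86 = 3.45.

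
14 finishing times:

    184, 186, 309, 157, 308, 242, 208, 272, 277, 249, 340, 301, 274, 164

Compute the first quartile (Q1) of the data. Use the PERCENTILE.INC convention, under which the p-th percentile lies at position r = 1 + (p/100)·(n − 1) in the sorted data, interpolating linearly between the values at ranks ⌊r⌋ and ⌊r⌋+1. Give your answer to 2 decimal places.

Sorted: 157, 164, 184, 186, 208, 242, 249, 272, 274, 277, 301, 308, 309, 340.
n = 14.
r = 1 + (25/100)·(14 − 1) = 1 + 3.25 = 4.25.
Rank 4 is 186 and rank 5 is 208.
Interpolate: 186 + 0.25·(208 − 186) = 186 + 0.25·22 = 191.5.

191.50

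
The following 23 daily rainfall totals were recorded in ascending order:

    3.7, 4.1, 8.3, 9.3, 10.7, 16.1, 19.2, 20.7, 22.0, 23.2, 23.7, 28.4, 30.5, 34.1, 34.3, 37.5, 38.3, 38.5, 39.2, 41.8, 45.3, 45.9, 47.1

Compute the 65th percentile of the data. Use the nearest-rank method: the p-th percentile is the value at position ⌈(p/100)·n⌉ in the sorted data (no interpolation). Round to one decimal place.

n = 23.
Position = ⌈65/100 · 23⌉ = ⌈14.95⌉ = 15.
The value at rank 15 is 34.3.

34.3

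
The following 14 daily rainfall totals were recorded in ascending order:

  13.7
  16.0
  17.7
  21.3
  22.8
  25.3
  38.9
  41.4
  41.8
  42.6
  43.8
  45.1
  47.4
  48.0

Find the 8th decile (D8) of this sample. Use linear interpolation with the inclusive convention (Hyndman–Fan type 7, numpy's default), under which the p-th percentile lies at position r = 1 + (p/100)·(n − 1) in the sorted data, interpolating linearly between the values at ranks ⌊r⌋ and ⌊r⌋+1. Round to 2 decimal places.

44.32

n = 14.
r = 1 + (80/100)·(14 − 1) = 1 + 10.4 = 11.4.
Rank 11 is 43.8 and rank 12 is 45.1.
Interpolate: 43.8 + 0.4·(45.1 − 43.8) = 43.8 + 0.4·1.3 = 44.32.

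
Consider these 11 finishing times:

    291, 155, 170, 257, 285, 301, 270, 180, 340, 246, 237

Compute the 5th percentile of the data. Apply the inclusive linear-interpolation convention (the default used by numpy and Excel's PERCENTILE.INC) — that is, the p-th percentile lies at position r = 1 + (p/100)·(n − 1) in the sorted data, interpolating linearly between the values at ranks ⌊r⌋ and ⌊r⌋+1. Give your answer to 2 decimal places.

162.50

Sorted: 155, 170, 180, 237, 246, 257, 270, 285, 291, 301, 340.
n = 11.
r = 1 + (5/100)·(11 − 1) = 1 + 0.5 = 1.5.
Rank 1 is 155 and rank 2 is 170.
Interpolate: 155 + 0.5·(170 − 155) = 155 + 0.5·15 = 162.5.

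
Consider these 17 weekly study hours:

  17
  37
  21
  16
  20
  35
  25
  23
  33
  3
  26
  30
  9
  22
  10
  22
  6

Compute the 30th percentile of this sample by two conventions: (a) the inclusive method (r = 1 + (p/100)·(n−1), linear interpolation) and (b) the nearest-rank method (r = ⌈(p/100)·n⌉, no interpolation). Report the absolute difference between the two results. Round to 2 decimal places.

0.20

Sorted: 3, 6, 9, 10, 16, 17, 20, 21, 22, 22, 23, 25, 26, 30, 33, 35, 37.
n = 17.
(a) r = 5.8; between ranks 5 (16) and 6 (17): 16.8.
(b) the nearest-rank method: rank 6 → 17.
|16.8 − 17| = 0.2.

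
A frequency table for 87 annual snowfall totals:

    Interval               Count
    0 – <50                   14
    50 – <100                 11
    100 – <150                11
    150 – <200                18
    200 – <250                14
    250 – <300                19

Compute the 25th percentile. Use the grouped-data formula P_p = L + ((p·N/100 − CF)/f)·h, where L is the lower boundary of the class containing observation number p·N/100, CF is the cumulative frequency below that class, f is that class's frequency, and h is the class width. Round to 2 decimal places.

85.23

N = 87; target position k = 25/100 · 87 = 21.75.
Cumulative frequencies: 14, 25, 36, 54, 68, 87.
Observation 21.75 falls in the class 50 – <100.
L = 50, CF = 14, f = 11, h = 50.
P25 = 50 + ((21.75 − 14)/11)·50 = 50 + 35.2273 = 85.2273.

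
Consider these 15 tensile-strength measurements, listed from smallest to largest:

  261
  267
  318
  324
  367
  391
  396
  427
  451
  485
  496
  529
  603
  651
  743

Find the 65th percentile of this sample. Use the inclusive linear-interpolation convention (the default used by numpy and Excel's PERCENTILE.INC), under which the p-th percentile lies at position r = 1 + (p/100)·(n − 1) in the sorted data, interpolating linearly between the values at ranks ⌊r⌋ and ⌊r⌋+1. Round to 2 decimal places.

486.10

n = 15.
r = 1 + (65/100)·(15 − 1) = 1 + 9.1 = 10.1.
Rank 10 is 485 and rank 11 is 496.
Interpolate: 485 + 0.1·(496 − 485) = 485 + 0.1·11 = 486.1.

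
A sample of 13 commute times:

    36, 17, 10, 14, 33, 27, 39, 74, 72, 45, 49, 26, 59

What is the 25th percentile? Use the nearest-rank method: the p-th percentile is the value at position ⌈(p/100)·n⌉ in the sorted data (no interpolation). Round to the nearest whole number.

Sorted: 10, 14, 17, 26, 27, 33, 36, 39, 45, 49, 59, 72, 74.
n = 13.
Position = ⌈25/100 · 13⌉ = ⌈3.25⌉ = 4.
The value at rank 4 is 26.

26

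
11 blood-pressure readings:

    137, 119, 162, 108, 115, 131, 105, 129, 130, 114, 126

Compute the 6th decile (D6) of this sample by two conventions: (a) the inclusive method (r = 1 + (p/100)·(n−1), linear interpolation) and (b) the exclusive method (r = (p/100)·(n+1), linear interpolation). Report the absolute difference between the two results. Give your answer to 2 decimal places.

Sorted: 105, 108, 114, 115, 119, 126, 129, 130, 131, 137, 162.
n = 11.
(a) r = 7 → value at rank 7 = 129.
(b) r = 7.2; between ranks 7 (129) and 8 (130): 129.2.
|129 − 129.2| = 0.2.

0.20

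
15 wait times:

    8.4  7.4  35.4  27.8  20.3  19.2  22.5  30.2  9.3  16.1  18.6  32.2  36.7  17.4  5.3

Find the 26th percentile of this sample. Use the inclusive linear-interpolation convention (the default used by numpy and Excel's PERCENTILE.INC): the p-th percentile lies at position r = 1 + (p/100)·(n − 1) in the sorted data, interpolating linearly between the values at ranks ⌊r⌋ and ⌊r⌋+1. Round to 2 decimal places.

13.65

Sorted: 5.3, 7.4, 8.4, 9.3, 16.1, 17.4, 18.6, 19.2, 20.3, 22.5, 27.8, 30.2, 32.2, 35.4, 36.7.
n = 15.
r = 1 + (26/100)·(15 − 1) = 1 + 3.64 = 4.64.
Rank 4 is 9.3 and rank 5 is 16.1.
Interpolate: 9.3 + 0.64·(16.1 − 9.3) = 9.3 + 0.64·6.8 = 13.652.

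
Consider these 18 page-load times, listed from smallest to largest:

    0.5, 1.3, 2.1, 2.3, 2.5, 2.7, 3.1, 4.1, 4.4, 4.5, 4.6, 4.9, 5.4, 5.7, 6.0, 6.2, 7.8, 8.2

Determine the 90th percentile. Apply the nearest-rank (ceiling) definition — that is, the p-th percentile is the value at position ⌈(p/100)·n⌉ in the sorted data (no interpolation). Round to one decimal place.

n = 18.
Position = ⌈90/100 · 18⌉ = ⌈16.2⌉ = 17.
The value at rank 17 is 7.8.

7.8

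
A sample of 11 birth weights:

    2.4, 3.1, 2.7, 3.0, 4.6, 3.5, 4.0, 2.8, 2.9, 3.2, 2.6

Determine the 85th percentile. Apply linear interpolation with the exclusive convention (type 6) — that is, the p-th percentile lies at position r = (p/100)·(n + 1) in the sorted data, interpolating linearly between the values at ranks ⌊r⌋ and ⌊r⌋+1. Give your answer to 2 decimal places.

Sorted: 2.4, 2.6, 2.7, 2.8, 2.9, 3.0, 3.1, 3.2, 3.5, 4.0, 4.6.
n = 11.
r = (85/100)·(11 + 1) = 10.2.
Rank 10 is 4.0 and rank 11 is 4.6.
Interpolate: 4.0 + 0.2·(4.6 − 4.0) = 4.0 + 0.2·0.6 = 4.12.

4.12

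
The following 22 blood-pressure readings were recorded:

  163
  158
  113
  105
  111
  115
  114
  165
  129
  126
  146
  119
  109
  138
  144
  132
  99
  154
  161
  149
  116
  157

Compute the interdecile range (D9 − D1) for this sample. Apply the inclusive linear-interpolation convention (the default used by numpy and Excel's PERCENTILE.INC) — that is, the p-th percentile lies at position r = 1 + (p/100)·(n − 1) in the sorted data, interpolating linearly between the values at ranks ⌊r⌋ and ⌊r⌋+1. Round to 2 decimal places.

Sorted: 99, 105, 109, 111, 113, 114, 115, 116, 119, 126, 129, 132, 138, 144, 146, 149, 154, 157, 158, 161, 163, 165.
n = 22.
P10: r = 3.1; ranks 3–4 are 109, 111; interpolating gives 109.2.
P90: r = 19.9; ranks 19–20 are 158, 161; interpolating gives 160.7.
Difference: 160.7 − 109.2 = 51.5.

51.50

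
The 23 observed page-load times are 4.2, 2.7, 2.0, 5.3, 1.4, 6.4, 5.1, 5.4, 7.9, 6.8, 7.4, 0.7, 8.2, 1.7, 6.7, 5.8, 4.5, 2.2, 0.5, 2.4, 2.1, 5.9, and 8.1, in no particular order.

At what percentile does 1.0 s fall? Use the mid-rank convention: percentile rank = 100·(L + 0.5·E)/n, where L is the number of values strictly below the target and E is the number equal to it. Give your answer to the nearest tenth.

8.7

Sorted: 0.5, 0.7, 1.4, 1.7, 2.0, 2.1, 2.2, 2.4, 2.7, 4.2, 4.5, 5.1, 5.3, 5.4, 5.8, 5.9, 6.4, 6.7, 6.8, 7.4, 7.9, 8.1, 8.2.
Count below 1.0: L = 2; count equal: E = 0; n = 23.
Percentile rank = 100·(2 + 0.5·0)/23 = 100·2/23 = 8.696.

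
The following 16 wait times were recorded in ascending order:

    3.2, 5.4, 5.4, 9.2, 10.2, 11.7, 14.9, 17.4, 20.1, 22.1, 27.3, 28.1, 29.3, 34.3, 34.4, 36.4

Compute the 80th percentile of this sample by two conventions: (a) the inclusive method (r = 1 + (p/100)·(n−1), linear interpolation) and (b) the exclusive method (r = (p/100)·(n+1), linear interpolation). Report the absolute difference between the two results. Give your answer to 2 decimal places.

3.00

n = 16.
(a) r = 13 → value at rank 13 = 29.3.
(b) r = 13.6; between ranks 13 (29.3) and 14 (34.3): 32.3.
|29.3 − 32.3| = 3.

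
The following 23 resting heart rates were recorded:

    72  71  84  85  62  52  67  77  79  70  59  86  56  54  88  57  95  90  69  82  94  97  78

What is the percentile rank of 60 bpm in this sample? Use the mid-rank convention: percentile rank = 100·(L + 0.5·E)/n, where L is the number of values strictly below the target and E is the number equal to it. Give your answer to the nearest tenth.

21.7

Sorted: 52, 54, 56, 57, 59, 62, 67, 69, 70, 71, 72, 77, 78, 79, 82, 84, 85, 86, 88, 90, 94, 95, 97.
Count below 60: L = 5; count equal: E = 0; n = 23.
Percentile rank = 100·(5 + 0.5·0)/23 = 100·5/23 = 21.74.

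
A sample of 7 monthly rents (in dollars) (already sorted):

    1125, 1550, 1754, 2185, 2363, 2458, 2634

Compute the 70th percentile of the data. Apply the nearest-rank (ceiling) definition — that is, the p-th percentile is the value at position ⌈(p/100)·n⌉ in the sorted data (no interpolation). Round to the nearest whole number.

2363

n = 7.
Position = ⌈70/100 · 7⌉ = ⌈4.9⌉ = 5.
The value at rank 5 is 2363.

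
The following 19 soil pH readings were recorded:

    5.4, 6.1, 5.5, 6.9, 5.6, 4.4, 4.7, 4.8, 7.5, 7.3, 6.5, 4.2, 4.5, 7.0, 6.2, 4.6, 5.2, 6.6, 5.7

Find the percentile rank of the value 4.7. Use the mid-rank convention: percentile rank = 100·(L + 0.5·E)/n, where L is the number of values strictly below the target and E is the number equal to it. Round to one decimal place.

Sorted: 4.2, 4.4, 4.5, 4.6, 4.7, 4.8, 5.2, 5.4, 5.5, 5.6, 5.7, 6.1, 6.2, 6.5, 6.6, 6.9, 7.0, 7.3, 7.5.
Count below 4.7: L = 4; count equal: E = 1; n = 19.
Percentile rank = 100·(4 + 0.5·1)/19 = 100·4.5/19 = 23.68.

23.7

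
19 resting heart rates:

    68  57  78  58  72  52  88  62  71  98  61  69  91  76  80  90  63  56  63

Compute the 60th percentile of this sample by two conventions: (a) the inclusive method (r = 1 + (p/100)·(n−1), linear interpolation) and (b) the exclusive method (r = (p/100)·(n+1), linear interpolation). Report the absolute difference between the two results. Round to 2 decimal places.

Sorted: 52, 56, 57, 58, 61, 62, 63, 63, 68, 69, 71, 72, 76, 78, 80, 88, 90, 91, 98.
n = 19.
(a) r = 11.8; between ranks 11 (71) and 12 (72): 71.8.
(b) r = 12 → value at rank 12 = 72.
|71.8 − 72| = 0.2.

0.20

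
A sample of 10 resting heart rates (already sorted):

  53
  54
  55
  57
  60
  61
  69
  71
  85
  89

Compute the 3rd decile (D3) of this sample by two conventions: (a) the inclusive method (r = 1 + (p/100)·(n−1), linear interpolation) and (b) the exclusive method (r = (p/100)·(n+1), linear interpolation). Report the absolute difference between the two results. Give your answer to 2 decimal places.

0.80

n = 10.
(a) r = 3.7; between ranks 3 (55) and 4 (57): 56.4.
(b) r = 3.3; between ranks 3 (55) and 4 (57): 55.6.
|56.4 − 55.6| = 0.8.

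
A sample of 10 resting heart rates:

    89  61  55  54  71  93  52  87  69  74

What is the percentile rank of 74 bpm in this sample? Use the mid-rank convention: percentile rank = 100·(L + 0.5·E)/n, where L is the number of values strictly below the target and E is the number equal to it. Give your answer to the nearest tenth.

65.0

Sorted: 52, 54, 55, 61, 69, 71, 74, 87, 89, 93.
Count below 74: L = 6; count equal: E = 1; n = 10.
Percentile rank = 100·(6 + 0.5·1)/10 = 100·6.5/10 = 65.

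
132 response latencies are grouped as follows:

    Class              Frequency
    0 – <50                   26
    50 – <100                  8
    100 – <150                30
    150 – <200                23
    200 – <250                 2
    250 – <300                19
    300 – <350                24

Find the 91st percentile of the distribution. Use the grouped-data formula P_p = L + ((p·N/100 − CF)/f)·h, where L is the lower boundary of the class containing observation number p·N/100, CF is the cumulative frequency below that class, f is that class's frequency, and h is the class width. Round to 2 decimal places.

325.25

N = 132; target position k = 91/100 · 132 = 120.12.
Cumulative frequencies: 26, 34, 64, 87, 89, 108, 132.
Observation 120.12 falls in the class 300 – <350.
L = 300, CF = 108, f = 24, h = 50.
P91 = 300 + ((120.12 − 108)/24)·50 = 300 + 25.25 = 325.25.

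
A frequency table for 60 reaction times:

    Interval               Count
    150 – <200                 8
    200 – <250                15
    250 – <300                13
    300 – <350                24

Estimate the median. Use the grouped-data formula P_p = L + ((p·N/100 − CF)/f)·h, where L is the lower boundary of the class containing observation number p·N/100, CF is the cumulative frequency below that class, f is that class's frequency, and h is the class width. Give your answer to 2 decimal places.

N = 60; target position k = 50/100 · 60 = 30.
Cumulative frequencies: 8, 23, 36, 60.
Observation 30 falls in the class 250 – <300.
L = 250, CF = 23, f = 13, h = 50.
P50 = 250 + ((30 − 23)/13)·50 = 250 + 26.9231 = 276.923.

276.92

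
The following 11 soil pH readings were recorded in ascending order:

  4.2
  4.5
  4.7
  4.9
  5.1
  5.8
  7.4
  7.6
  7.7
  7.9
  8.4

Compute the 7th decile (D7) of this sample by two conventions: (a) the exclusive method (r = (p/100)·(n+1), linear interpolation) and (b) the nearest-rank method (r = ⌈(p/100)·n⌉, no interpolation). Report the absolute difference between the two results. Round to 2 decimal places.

n = 11.
(a) r = 8.4; between ranks 8 (7.6) and 9 (7.7): 7.64.
(b) the nearest-rank method: rank 8 → 7.6.
|7.64 − 7.6| = 0.04.

0.04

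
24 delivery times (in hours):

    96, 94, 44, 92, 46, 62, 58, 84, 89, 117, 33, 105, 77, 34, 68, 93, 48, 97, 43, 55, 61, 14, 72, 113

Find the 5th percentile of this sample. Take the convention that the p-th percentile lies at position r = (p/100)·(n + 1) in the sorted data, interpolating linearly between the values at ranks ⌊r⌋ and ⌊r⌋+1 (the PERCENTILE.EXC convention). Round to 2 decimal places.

18.75

Sorted: 14, 33, 34, 43, 44, 46, 48, 55, 58, 61, 62, 68, 72, 77, 84, 89, 92, 93, 94, 96, 97, 105, 113, 117.
n = 24.
r = (5/100)·(24 + 1) = 1.25.
Rank 1 is 14 and rank 2 is 33.
Interpolate: 14 + 0.25·(33 − 14) = 14 + 0.25·19 = 18.75.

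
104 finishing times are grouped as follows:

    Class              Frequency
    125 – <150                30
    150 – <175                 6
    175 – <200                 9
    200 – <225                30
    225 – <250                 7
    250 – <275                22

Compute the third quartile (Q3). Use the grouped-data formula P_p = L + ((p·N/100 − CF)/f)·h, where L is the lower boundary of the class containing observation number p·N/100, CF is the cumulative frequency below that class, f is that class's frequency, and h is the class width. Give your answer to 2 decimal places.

N = 104; target position k = 75/100 · 104 = 78.
Cumulative frequencies: 30, 36, 45, 75, 82, 104.
Observation 78 falls in the class 225 – <250.
L = 225, CF = 75, f = 7, h = 25.
P75 = 225 + ((78 − 75)/7)·25 = 225 + 10.7143 = 235.714.

235.71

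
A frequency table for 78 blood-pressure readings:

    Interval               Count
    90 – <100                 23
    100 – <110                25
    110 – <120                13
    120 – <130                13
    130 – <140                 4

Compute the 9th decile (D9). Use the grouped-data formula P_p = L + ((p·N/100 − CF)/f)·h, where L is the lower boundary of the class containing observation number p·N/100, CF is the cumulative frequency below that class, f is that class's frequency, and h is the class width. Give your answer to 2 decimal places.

127.08

N = 78; target position k = 90/100 · 78 = 70.2.
Cumulative frequencies: 23, 48, 61, 74, 78.
Observation 70.2 falls in the class 120 – <130.
L = 120, CF = 61, f = 13, h = 10.
P90 = 120 + ((70.2 − 61)/13)·10 = 120 + 7.07692 = 127.077.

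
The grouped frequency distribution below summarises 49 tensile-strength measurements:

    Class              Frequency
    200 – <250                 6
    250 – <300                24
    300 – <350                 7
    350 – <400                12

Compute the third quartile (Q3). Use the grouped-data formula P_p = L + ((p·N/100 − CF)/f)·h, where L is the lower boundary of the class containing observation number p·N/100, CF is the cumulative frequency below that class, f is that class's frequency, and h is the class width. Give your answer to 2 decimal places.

N = 49; target position k = 75/100 · 49 = 36.75.
Cumulative frequencies: 6, 30, 37, 49.
Observation 36.75 falls in the class 300 – <350.
L = 300, CF = 30, f = 7, h = 50.
P75 = 300 + ((36.75 − 30)/7)·50 = 300 + 48.2143 = 348.214.

348.21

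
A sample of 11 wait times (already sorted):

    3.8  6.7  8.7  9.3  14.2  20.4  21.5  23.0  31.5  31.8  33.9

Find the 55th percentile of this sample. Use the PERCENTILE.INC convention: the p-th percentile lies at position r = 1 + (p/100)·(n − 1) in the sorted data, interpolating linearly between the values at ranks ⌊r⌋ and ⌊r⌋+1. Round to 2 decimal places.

20.95

n = 11.
r = 1 + (55/100)·(11 − 1) = 1 + 5.5 = 6.5.
Rank 6 is 20.4 and rank 7 is 21.5.
Interpolate: 20.4 + 0.5·(21.5 − 20.4) = 20.4 + 0.5·1.1 = 20.95.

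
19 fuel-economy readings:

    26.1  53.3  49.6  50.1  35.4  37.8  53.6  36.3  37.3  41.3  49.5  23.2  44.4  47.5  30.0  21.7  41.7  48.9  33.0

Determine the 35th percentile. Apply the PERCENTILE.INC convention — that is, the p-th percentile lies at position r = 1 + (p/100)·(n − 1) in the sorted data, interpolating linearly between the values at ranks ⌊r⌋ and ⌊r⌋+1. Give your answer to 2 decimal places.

Sorted: 21.7, 23.2, 26.1, 30.0, 33.0, 35.4, 36.3, 37.3, 37.8, 41.3, 41.7, 44.4, 47.5, 48.9, 49.5, 49.6, 50.1, 53.3, 53.6.
n = 19.
r = 1 + (35/100)·(19 − 1) = 1 + 6.3 = 7.3.
Rank 7 is 36.3 and rank 8 is 37.3.
Interpolate: 36.3 + 0.3·(37.3 − 36.3) = 36.3 + 0.3·1 = 36.6.

36.60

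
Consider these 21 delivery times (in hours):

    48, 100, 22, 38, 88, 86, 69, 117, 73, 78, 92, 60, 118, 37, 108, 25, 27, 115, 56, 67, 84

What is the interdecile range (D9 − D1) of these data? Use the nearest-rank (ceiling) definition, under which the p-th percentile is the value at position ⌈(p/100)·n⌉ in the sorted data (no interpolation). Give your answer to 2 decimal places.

Sorted: 22, 25, 27, 37, 38, 48, 56, 60, 67, 69, 73, 78, 84, 86, 88, 92, 100, 108, 115, 117, 118.
n = 21.
P10: rank ⌈10/100·21⌉ = 3 → 27.
P90: rank ⌈90/100·21⌉ = 19 → 115.
Difference: 115 − 27 = 88.

88.00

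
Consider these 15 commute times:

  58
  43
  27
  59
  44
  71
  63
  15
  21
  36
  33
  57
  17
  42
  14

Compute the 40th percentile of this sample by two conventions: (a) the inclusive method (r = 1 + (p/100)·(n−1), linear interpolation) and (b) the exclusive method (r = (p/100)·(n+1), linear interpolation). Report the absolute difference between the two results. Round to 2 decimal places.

Sorted: 14, 15, 17, 21, 27, 33, 36, 42, 43, 44, 57, 58, 59, 63, 71.
n = 15.
(a) r = 6.6; between ranks 6 (33) and 7 (36): 34.8.
(b) r = 6.4; between ranks 6 (33) and 7 (36): 34.2.
|34.8 − 34.2| = 0.6.

0.60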